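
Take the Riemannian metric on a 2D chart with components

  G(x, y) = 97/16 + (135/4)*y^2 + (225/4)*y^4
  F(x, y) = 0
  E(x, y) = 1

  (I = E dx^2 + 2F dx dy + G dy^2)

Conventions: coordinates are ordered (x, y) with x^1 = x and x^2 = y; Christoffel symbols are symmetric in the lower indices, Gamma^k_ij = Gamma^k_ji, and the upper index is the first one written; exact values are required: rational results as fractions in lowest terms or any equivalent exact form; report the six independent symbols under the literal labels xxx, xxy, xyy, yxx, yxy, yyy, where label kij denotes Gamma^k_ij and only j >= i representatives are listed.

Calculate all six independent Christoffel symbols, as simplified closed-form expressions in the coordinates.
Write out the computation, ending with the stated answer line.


E = 1; F = 0; G = 97/16 + (135/4)*y^2 + (225/4)*y^4
Gamma^k_ij = (1/2) g^{kl} (d_i g_jl + d_j g_il - d_l g_ij), with g^inv = (1/(EG-F^2)) [[G, -F], [-F, E]]
first partials: E_x = 0, E_y = 0, F_x = 0, F_y = 0, G_x = 0, G_y = (135/2)*y + 225*y^3
D = EG - F^2 = 97/16 + (135/4)*y^2 + (225/4)*y^4
expanded: Gamma^x_xx = (G E_x - 2F F_x + F E_y)/(2D), Gamma^x_xy = (G E_y - F G_x)/(2D), Gamma^x_yy = (2G F_y - G G_x - F G_y)/(2D), Gamma^y_xx = (2E F_x - E E_y - F E_x)/(2D), Gamma^y_xy = (E G_x - F E_y)/(2D), Gamma^y_yy = (E G_y - 2F F_y + F G_x)/(2D); substitute and cancel common factors

Answer: Gamma_xxx = 0, Gamma_xxy = 0, Gamma_xyy = 0, Gamma_yxx = 0, Gamma_yxy = 0, Gamma_yyy = (1800*y^3 + 540*y)/(900*y^4 + 540*y^2 + 97)


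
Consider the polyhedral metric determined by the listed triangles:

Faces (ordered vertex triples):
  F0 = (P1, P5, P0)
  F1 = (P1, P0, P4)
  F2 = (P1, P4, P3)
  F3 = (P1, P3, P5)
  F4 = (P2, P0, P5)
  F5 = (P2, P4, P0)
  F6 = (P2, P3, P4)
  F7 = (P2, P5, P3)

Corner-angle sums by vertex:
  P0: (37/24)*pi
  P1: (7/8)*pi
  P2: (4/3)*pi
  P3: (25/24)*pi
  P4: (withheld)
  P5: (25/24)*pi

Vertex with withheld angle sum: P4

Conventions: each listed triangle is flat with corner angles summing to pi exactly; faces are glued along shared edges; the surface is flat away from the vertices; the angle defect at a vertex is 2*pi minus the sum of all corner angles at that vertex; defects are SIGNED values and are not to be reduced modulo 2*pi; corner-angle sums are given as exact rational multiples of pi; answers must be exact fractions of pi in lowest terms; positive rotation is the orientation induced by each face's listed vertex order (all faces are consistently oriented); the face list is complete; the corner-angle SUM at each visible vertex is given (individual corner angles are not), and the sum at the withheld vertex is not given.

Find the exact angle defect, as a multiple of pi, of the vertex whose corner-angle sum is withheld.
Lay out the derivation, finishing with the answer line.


V = 6, E = 12, F = 8; chi = V - E + F = 2
Gauss-Bonnet: total defect = 2*pi*chi = 4*pi; visible defects sum to (25/6)*pi

Answer: defect(P4) = -pi/6


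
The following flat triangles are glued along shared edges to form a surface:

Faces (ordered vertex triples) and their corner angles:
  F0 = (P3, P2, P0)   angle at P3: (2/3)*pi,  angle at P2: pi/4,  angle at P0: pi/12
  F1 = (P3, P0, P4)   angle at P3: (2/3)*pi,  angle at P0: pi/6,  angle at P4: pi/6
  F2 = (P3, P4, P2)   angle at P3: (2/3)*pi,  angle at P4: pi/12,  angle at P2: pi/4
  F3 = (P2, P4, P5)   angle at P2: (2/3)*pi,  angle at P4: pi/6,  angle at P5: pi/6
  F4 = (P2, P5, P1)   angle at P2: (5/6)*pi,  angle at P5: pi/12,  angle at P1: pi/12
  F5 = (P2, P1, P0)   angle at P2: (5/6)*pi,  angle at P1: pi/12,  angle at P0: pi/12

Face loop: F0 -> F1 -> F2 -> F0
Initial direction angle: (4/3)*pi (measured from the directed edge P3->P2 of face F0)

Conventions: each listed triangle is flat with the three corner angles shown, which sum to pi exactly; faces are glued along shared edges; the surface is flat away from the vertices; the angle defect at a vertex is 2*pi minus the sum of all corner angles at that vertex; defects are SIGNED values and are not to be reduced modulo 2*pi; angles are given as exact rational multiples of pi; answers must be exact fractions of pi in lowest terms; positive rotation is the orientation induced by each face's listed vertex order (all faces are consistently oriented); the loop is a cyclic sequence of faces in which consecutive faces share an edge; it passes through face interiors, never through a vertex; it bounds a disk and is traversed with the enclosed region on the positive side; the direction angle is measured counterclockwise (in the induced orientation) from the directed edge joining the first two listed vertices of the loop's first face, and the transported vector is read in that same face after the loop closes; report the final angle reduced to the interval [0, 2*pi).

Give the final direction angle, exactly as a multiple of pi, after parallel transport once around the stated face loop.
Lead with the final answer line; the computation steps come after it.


Answer: final direction angle = (4/3)*pi

enclosed vertex P3: corner angles sum to 2*pi, defect = 2*pi - 2*pi = 0
summing the enclosed defects onto the initial angle, mod 2*pi in the induced orientation:
final angle = (4/3)*pi + 0 = (4/3)*pi (mod 2*pi)


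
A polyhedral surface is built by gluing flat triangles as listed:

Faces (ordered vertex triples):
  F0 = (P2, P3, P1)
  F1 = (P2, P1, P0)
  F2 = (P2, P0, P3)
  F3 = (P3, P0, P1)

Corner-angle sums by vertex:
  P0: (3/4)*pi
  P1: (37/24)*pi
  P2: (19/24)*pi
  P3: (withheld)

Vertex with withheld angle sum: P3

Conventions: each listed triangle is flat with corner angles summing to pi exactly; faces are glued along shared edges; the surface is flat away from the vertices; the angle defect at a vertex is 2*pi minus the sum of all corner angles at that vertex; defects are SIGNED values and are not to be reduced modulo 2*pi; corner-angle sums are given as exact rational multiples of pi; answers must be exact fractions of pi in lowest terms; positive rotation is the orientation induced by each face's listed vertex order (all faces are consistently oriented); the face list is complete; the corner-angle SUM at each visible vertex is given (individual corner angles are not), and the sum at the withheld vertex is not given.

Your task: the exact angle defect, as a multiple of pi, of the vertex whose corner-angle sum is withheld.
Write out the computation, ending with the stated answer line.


V = 4, E = 6, F = 4; chi = V - E + F = 2
Gauss-Bonnet: total defect = 2*pi*chi = 4*pi; visible defects sum to (35/12)*pi

Answer: defect(P3) = (13/12)*pi


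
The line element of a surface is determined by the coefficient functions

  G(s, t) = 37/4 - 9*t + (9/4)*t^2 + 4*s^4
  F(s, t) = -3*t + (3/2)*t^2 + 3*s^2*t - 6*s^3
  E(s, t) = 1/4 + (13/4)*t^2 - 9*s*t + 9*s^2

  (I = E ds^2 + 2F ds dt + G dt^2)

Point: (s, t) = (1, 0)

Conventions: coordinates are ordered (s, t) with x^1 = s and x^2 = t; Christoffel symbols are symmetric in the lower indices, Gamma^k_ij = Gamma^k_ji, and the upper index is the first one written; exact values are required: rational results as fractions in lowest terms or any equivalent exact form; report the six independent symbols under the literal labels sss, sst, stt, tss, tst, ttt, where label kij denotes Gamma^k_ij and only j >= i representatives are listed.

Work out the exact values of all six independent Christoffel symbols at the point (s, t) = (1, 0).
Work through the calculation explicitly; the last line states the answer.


E = 37/4, F = -6, G = 53/4 at the point
E_s = 18, E_t = -9, F_s = -18, F_t = 0, G_s = 16, G_t = -9
EG - F^2 = 1385/16;  g^inv = (16/1385) * [[53/4, 6], [6, 37/4]]
first-kind symbols [ij,l] = (1/2)(d_i g_jl + d_j g_il - d_l g_ij): [ss,s] = E_s/2 = 9, [ss,t] = F_s - E_t/2 = -27/2, [st,s] = E_t/2 = -9/2, [st,t] = G_s/2 = 8, [tt,s] = F_t - G_s/2 = -8, [tt,t] = G_t/2 = -9/2
Gamma^s_ij = (G*[ij,s] - F*[ij,t])/(EG - F^2), Gamma^t_ij = (E*[ij,t] - F*[ij,s])/(EG - F^2)

Answer: Gamma_sss = 612/1385, Gamma_sst = -186/1385, Gamma_stt = -2128/1385, Gamma_tss = -1134/1385, Gamma_tst = 752/1385, Gamma_ttt = -1434/1385


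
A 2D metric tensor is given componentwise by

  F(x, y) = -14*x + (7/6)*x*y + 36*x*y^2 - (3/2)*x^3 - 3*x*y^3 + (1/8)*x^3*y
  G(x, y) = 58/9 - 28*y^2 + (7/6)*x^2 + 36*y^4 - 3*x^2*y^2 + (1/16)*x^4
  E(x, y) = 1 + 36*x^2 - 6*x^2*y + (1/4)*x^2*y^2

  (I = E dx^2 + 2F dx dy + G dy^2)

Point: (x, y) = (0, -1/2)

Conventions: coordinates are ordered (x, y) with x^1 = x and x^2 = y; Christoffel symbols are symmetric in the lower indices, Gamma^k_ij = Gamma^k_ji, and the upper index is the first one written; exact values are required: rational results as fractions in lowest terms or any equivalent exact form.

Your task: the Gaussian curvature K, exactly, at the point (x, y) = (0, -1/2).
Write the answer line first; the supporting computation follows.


Answer: K = -48600/3721

E = 1, F = 0, G = 61/36, EG - F^2 = 61/36 at the point
E_x = 0, E_y = 0, F_x = -125/24, F_y = 0, G_x = 0, G_y = 10
E_yy = 0, F_xy = -445/12, G_xx = 5/6
Brioschi: K = (det M1 - det M2) / (EG - F^2)^2 with the standard first/second-derivative matrices M1, M2.
M1 = [[-E_yy/2 + F_xy - G_xx/2, E_x/2, F_x - E_y/2], [F_y - G_x/2, E, F], [G_y/2, F, G]] = [[-75/2, 0, -125/24], [0, 1, 0], [5, 0, 61/36]]; det M1 = -75/2
M2 = [[0, E_y/2, G_x/2], [E_y/2, E, F], [G_x/2, F, G]] = [[0, 0, 0], [0, 1, 0], [0, 0, 61/36]]; det M2 = 0
det M1 - det M2 = -75/2; K = -75/2 / (61/36)^2 = -48600/3721


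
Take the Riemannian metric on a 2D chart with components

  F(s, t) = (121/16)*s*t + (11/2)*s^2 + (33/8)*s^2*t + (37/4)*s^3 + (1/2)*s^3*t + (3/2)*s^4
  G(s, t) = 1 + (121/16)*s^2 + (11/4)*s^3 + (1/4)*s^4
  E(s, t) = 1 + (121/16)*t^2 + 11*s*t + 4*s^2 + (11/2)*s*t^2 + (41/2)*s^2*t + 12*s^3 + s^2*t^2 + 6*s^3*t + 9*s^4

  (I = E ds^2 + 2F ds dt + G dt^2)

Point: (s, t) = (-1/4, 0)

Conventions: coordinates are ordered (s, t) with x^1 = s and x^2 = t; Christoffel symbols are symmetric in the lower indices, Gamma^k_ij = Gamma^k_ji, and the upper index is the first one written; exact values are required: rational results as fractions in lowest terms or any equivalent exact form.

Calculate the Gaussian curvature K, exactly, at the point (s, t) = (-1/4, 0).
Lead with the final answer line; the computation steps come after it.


Answer: K = -262144/97969

E = 281/256, F = 105/512, G = 1465/1024, EG - F^2 = 1565/1024 at the point
E_s = -5/16, E_t = -25/16, F_s = -71/64, F_t = -105/64, G_s = -105/32, G_t = 0
E_tt = 25/2, F_st = 179/32, G_ss = 179/16
Evaluate Brioschi's two determinant matrices M1, M2 and divide by (EG - F^2)^2.
M1 = [[-E_tt/2 + F_st - G_ss/2, E_s/2, F_s - E_t/2], [F_t - G_s/2, E, F], [G_t/2, F, G]] = [[-25/4, -5/32, -21/64], [0, 281/256, 105/512], [0, 105/512, 1465/1024]]; det M1 = -39125/4096
M2 = [[0, E_t/2, G_s/2], [E_t/2, E, F], [G_s/2, F, G]] = [[0, -25/32, -105/64], [-25/32, 281/256, 105/512], [-105/64, 105/512, 1465/1024]]; det M2 = -13525/4096
det M1 - det M2 = -25/4; K = -25/4 / (1565/1024)^2 = -262144/97969


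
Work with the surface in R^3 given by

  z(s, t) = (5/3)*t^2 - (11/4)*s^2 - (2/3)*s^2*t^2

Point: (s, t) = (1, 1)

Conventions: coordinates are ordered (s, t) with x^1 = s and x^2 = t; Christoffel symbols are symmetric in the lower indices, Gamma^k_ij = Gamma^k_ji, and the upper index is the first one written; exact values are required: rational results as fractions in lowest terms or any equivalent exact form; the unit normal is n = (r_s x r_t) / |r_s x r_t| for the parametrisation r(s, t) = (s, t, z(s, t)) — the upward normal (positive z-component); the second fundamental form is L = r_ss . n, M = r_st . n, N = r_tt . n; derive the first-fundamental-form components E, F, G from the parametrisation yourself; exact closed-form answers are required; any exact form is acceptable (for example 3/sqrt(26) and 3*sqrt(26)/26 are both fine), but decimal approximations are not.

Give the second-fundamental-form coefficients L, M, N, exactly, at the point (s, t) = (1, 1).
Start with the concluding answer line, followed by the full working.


Answer: L = -41*sqrt(1861)/1861, M = -16*sqrt(1861)/1861, N = 12*sqrt(1861)/1861

z_s = -41/6, z_t = 2, z_ss = -41/6, z_st = -8/3, z_tt = 2
E = 1717/36, F = -41/3, G = 5; answer radicand W^2 = 1861/36
unnormalised second-form numerators: l = -41/6, m = -8/3, n = 2; L = l/sqrt(1861/36), and similarly M = m/sqrt(W^2), N = n/sqrt(W^2)


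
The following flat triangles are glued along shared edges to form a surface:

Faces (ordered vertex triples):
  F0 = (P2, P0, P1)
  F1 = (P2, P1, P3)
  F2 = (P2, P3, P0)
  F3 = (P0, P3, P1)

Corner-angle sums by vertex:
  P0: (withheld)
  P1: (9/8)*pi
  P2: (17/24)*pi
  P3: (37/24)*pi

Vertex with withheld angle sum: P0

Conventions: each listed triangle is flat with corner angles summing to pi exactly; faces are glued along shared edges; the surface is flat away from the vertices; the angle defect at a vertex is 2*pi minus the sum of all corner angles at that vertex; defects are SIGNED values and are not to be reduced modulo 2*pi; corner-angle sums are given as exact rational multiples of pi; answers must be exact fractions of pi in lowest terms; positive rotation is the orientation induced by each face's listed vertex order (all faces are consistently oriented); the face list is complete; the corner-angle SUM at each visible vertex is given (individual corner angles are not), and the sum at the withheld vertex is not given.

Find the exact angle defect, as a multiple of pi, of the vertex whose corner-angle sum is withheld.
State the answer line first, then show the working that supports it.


Answer: defect(P0) = (11/8)*pi

V = 4, E = 6, F = 4; chi = V - E + F = 2
Gauss-Bonnet: total defect = 2*pi*chi = 4*pi; visible defects sum to (21/8)*pi


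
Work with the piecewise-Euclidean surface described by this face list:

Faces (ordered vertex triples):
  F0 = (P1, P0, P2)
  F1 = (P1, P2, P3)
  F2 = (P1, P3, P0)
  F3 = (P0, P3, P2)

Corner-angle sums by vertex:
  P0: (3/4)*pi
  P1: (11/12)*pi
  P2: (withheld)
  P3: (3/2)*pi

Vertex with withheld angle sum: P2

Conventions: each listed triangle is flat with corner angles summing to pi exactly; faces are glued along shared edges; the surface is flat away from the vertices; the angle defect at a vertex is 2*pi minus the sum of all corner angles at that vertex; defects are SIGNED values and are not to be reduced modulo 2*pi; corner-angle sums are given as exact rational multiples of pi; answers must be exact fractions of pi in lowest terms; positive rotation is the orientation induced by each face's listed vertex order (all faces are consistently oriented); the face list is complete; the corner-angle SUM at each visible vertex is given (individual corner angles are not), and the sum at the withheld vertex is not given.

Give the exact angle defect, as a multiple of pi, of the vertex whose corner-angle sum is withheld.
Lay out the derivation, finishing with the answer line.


V = 4, E = 6, F = 4; chi = V - E + F = 2
Gauss-Bonnet: total defect = 2*pi*chi = 4*pi; visible defects sum to (17/6)*pi

Answer: defect(P2) = (7/6)*pi


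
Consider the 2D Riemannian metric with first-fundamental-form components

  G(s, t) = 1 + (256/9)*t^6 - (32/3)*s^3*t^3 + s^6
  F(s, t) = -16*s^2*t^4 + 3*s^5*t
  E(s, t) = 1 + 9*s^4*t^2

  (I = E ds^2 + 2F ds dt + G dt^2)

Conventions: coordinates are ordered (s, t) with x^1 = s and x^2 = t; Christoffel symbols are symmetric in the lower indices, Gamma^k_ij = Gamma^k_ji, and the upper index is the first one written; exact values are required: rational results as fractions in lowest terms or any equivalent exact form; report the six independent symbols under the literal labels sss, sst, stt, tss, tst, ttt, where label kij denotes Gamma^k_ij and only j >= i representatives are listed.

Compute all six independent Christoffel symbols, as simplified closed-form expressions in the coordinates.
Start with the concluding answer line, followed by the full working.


Answer: Gamma_sss = 162*s^3*t^2/(9*s^6 + 81*s^4*t^2 - 96*s^3*t^3 + 256*t^6 + 9), Gamma_sst = 81*s^4*t/(9*s^6 + 81*s^4*t^2 - 96*s^3*t^3 + 256*t^6 + 9), Gamma_stt = -432*s^2*t^3/(9*s^6 + 81*s^4*t^2 - 96*s^3*t^3 + 256*t^6 + 9), Gamma_tss = (54*s^4*t - 288*s*t^4)/(9*s^6 + 81*s^4*t^2 - 96*s^3*t^3 + 256*t^6 + 9), Gamma_tst = (27*s^5 - 144*s^2*t^3)/(9*s^6 + 81*s^4*t^2 - 96*s^3*t^3 + 256*t^6 + 9), Gamma_ttt = (-144*s^3*t^2 + 768*t^5)/(9*s^6 + 81*s^4*t^2 - 96*s^3*t^3 + 256*t^6 + 9)

E = 1 + 9*s^4*t^2; F = -16*s^2*t^4 + 3*s^5*t; G = 1 + (256/9)*t^6 - (32/3)*s^3*t^3 + s^6
Gamma^k_ij = (1/2) g^{kl} (d_i g_jl + d_j g_il - d_l g_ij), with g^inv = (1/(EG-F^2)) [[G, -F], [-F, E]]
first partials: E_s = 36*s^3*t^2, E_t = 18*s^4*t, F_s = -32*s*t^4 + 15*s^4*t, F_t = -64*s^2*t^3 + 3*s^5, G_s = -32*s^2*t^3 + 6*s^5, G_t = (512/3)*t^5 - 32*s^3*t^2
D = EG - F^2 = 1 + (256/9)*t^6 - (32/3)*s^3*t^3 + 9*s^4*t^2 + s^6
expanded: Gamma^s_ss = (G E_s - 2F F_s + F E_t)/(2D), Gamma^s_st = (G E_t - F G_s)/(2D), Gamma^s_tt = (2G F_t - G G_s - F G_t)/(2D), Gamma^t_ss = (2E F_s - E E_t - F E_s)/(2D), Gamma^t_st = (E G_s - F E_t)/(2D), Gamma^t_tt = (E G_t - 2F F_t + F G_s)/(2D); substitute and cancel common factors


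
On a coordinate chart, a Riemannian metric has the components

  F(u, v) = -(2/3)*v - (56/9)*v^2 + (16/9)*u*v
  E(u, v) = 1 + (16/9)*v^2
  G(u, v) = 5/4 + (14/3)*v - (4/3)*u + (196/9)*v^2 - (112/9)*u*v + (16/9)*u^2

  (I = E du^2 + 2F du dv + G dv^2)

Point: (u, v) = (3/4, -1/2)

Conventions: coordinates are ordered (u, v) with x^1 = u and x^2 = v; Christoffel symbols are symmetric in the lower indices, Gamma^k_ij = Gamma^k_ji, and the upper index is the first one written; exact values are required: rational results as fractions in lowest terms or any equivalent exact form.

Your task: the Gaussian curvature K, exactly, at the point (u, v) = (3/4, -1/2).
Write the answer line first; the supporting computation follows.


Answer: K = -2304/116281

E = 13/9, F = -17/9, G = 325/36, EG - F^2 = 341/36 at the point
E_u = 0, E_v = -16/9, F_u = -8/9, F_v = 62/9, G_u = 68/9, G_v = -238/9
E_vv = 32/9, F_uv = 16/9, G_uu = 32/9
Apply the Brioschi formula K = (det M1 - det M2)/(EG - F^2)^2 over the derivative matrices of E, F, G.
M1 = [[-E_vv/2 + F_uv - G_uu/2, E_u/2, F_u - E_v/2], [F_v - G_u/2, E, F], [G_v/2, F, G]] = [[-16/9, 0, 0], [28/9, 13/9, -17/9], [-119/9, -17/9, 325/36]]; det M1 = -1364/81
M2 = [[0, E_v/2, G_u/2], [E_v/2, E, F], [G_u/2, F, G]] = [[0, -8/9, 34/9], [-8/9, 13/9, -17/9], [34/9, -17/9, 325/36]]; det M2 = -1220/81
det M1 - det M2 = -16/9; K = -16/9 / (341/36)^2 = -2304/116281


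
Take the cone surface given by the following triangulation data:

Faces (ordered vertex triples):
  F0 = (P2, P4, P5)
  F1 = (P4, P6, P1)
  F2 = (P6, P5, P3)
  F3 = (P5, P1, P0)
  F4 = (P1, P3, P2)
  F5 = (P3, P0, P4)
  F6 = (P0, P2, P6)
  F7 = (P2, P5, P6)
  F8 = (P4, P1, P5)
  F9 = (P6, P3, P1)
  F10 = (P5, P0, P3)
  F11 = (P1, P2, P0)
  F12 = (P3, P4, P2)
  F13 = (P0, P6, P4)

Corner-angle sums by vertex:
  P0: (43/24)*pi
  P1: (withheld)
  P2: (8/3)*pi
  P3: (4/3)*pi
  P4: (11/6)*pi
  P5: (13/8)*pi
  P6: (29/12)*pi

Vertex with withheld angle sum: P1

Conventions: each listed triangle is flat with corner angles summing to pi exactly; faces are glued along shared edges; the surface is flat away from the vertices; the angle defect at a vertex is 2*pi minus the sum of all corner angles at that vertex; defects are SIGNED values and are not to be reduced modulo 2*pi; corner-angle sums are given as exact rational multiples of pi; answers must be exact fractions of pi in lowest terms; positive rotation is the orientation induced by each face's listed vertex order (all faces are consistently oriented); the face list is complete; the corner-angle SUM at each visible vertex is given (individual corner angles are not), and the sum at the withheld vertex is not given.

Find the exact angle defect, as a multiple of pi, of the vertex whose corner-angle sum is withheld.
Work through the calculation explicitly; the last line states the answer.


V = 7, E = 21, F = 14; chi = V - E + F = 0
Gauss-Bonnet: total defect = 2*pi*chi = 0; visible defects sum to pi/3

Answer: defect(P1) = -pi/3


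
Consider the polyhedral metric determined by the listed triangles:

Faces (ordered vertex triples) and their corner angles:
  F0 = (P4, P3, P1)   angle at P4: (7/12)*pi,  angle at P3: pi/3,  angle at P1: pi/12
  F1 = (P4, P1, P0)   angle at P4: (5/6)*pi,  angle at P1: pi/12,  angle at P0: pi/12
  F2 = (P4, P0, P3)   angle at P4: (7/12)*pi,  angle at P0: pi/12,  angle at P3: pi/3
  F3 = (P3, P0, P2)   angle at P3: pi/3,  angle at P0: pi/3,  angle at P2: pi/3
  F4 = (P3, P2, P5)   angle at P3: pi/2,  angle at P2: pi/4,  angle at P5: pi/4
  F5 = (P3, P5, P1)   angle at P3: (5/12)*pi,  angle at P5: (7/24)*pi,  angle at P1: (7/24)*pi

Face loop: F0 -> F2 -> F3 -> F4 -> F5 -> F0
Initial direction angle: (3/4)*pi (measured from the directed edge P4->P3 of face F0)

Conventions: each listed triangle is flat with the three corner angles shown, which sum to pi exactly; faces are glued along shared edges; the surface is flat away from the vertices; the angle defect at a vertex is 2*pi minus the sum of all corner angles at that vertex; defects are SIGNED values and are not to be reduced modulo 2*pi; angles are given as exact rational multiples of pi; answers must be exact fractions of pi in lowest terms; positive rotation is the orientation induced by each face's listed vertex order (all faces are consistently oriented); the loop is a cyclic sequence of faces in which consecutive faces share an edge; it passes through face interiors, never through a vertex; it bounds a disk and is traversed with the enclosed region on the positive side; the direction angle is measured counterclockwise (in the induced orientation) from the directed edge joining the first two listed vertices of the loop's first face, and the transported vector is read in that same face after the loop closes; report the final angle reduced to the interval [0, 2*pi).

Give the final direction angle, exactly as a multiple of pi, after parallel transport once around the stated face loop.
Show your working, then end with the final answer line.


enclosed vertex P3: corner angles sum to (23/12)*pi, defect = 2*pi - (23/12)*pi = pi/12
final direction = starting direction + enclosed defect total, reduced mod 2*pi (induced orientation)
final angle = (3/4)*pi + pi/12 = (5/6)*pi (mod 2*pi)

Answer: final direction angle = (5/6)*pi


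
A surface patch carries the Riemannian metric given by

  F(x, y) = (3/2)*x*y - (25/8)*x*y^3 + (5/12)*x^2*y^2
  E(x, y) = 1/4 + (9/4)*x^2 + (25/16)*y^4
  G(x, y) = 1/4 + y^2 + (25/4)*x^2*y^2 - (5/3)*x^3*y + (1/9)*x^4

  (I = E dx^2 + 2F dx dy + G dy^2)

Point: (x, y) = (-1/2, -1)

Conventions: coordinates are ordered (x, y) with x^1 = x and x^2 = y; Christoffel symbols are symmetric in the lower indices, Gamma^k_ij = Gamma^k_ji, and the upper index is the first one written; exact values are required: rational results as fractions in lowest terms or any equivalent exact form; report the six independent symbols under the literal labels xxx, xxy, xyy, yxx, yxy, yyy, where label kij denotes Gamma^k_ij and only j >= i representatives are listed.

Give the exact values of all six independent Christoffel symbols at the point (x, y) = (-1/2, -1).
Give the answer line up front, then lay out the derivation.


Answer: Gamma_xxx = 76/3283, Gamma_xxy = -17194/9849, Gamma_xyy = 75667/29547, Gamma_yxx = 5469/3283, Gamma_yxy = -4733/3283, Gamma_yyy = -4861/19698

E = 19/8, F = -17/24, G = 47/18 at the point
E_x = -9/4, E_y = -25/4, F_x = 29/24, F_y = 179/48, G_x = -91/18, G_y = -59/12
EG - F^2 = 3283/576;  g^inv = (576/3283) * [[47/18, 17/24], [17/24, 19/8]]
first-kind symbols [ij,l] = (1/2)(d_i g_jl + d_j g_il - d_l g_ij): [xx,x] = E_x/2 = -9/8, [xx,y] = F_x - E_y/2 = 13/3, [xy,x] = E_y/2 = -25/8, [xy,y] = G_x/2 = -91/36, [yy,x] = F_y - G_x/2 = 901/144, [yy,y] = G_y/2 = -59/24
Gamma^x_ij = (G*[ij,x] - F*[ij,y])/(EG - F^2), Gamma^y_ij = (E*[ij,y] - F*[ij,x])/(EG - F^2)


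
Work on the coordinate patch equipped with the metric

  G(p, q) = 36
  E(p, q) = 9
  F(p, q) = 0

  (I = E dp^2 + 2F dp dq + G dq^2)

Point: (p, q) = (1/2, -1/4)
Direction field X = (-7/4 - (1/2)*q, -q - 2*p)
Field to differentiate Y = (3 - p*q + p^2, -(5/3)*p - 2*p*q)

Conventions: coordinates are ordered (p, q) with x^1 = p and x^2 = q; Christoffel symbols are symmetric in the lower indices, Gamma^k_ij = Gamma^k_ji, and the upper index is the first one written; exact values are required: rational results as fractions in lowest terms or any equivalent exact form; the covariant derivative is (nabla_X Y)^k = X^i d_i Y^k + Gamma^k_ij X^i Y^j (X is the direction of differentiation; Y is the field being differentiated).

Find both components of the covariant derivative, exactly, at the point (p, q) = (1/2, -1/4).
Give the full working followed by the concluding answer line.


E = 9, F = 0, G = 36 at the point
E_p = 0, E_q = 0, F_p = 0, F_q = 0, G_p = 0, G_q = 0
EG - F^2 = 324;  g^inv = (1/324) * [[36, 0], [0, 9]]
first-kind symbols [ij,l] = (1/2)(d_i g_jl + d_j g_il - d_l g_ij): [pp,p] = E_p/2 = 0, [pp,q] = F_p - E_q/2 = 0, [pq,p] = E_q/2 = 0, [pq,q] = G_p/2 = 0, [qq,p] = F_q - G_p/2 = 0, [qq,q] = G_q/2 = 0
Gamma^p_ij = (G*[ij,p] - F*[ij,q])/(EG - F^2), Gamma^q_ij = (E*[ij,q] - F*[ij,p])/(EG - F^2)
Gamma_ppp = 0, Gamma_ppq = 0, Gamma_pqq = 0, Gamma_qpp = 0, Gamma_qpq = 0, Gamma_qqq = 0
X = (-13/8, -3/4), Y = (27/8, -7/12) at the point

Answer: (nabla_X Y)^p = -53/32, (nabla_X Y)^q = 127/48


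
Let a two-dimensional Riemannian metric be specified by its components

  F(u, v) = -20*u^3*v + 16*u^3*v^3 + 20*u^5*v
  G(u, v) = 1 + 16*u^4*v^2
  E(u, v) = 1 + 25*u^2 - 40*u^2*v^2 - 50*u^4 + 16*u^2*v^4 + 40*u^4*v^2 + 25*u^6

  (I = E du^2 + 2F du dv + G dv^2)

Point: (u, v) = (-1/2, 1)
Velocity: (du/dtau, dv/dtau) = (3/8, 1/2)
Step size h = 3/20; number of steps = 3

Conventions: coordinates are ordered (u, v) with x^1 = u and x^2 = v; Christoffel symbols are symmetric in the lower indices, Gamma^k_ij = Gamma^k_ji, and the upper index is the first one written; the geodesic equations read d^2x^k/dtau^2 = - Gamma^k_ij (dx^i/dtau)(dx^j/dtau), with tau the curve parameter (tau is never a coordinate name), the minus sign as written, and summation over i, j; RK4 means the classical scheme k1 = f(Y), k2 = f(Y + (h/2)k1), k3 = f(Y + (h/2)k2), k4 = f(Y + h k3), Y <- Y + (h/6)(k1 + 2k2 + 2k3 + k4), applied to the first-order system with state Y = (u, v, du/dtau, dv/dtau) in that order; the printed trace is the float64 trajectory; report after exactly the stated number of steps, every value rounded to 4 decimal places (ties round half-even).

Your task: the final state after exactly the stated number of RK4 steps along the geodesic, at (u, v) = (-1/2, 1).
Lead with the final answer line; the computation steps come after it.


Answer: u = -0.3472, v = 1.2692, du/dtau = 0.2812, dv/dtau = 0.6847

f(Y) = (du/dtau, dv/dtau, -Gamma^u_ij Y'^i Y'^j, -Gamma^v_ij Y'^i Y'^j) with the Gammas evaluated at the stage position; h = 0.150000; intermediate values shown to 6 dp
step 0: u = -0.5000, v = 1.0000, du/dtau = 0.3750, dv/dtau = 0.5000
step 1:
  k1: at (u, v) = (-0.500000, 1.000000), (du/dtau, dv/dtau) = (0.375000, 0.500000); Gamma_uuu = -0.170543, Gamma_uuv = 0.248062, Gamma_uvv = -0.062016, Gamma_vuu = 1.364341, Gamma_vuv = -1.984496, Gamma_vvv = 0.496124; k1 = (0.375000, 0.500000, -0.053537, 0.428295)
  k2: at (u, v) = (-0.471875, 1.037500), (du/dtau, dv/dtau) = (0.370985, 0.532122); Gamma_uuu = -0.276297, Gamma_uuv = 0.409029, Gamma_uvv = -0.093017, Gamma_vuu = 1.291467, Gamma_vuv = -1.911885, Gamma_vvv = 0.434781; k2 = (0.370985, 0.532122, -0.097127, 0.453993)
  k3: at (u, v) = (-0.472176, 1.039909), (du/dtau, dv/dtau) = (0.367715, 0.534049); Gamma_uuu = -0.291699, Gamma_uuv = 0.429171, Gamma_uvv = -0.097434, Gamma_vuu = 1.300923, Gamma_vuv = -1.914019, Gamma_vvv = 0.434535; k3 = (0.367715, 0.534049, -0.101329, 0.451906)
  k4: at (u, v) = (-0.444843, 1.080107), (du/dtau, dv/dtau) = (0.359801, 0.567786); Gamma_uuu = -0.423343, Gamma_uuv = 0.617600, Gamma_uvv = -0.127179, Gamma_vuu = 1.240374, Gamma_vuv = -1.809539, Gamma_vvv = 0.372630; k4 = (0.359801, 0.567786, -0.156534, 0.458637)
  Y <- Y + (h/6)(k1 + 2k2 + 2k3 + k4): u = -0.4447, v = 1.0800, du/dtau = 0.3598, dv/dtau = 0.5675
step 2:
  k1: at (u, v) = (-0.444695, 1.080003), (du/dtau, dv/dtau) = (0.359825, 0.567468); Gamma_uuu = -0.422103, Gamma_uuv = 0.616199, Gamma_uvv = -0.126861, Gamma_vuu = 1.239152, Gamma_vuv = -1.808953, Gamma_vvv = 0.372421; k1 = (0.359825, 0.567468, -0.156139, 0.458373)
  k2: at (u, v) = (-0.417708, 1.122563), (du/dtau, dv/dtau) = (0.348115, 0.601846); Gamma_uuu = -0.576149, Gamma_uuv = 0.813181, Gamma_uvv = -0.151293, Gamma_vuu = 1.183616, Gamma_vuv = -1.670564, Gamma_vvv = 0.310810; k2 = (0.348115, 0.601846, -0.216121, 0.443989)
  k3: at (u, v) = (-0.418586, 1.125142), (du/dtau, dv/dtau) = (0.343616, 0.600767); Gamma_uuu = -0.596110, Gamma_uuv = 0.834323, Gamma_uvv = -0.155197, Gamma_vuu = 1.194870, Gamma_vuv = -1.672357, Gamma_vvv = 0.311083; k3 = (0.343616, 0.600767, -0.218067, 0.437103)
  k4: at (u, v) = (-0.393153, 1.170118), (du/dtau, dv/dtau) = (0.327115, 0.633034); Gamma_uuu = -0.778138, Gamma_uuv = 1.024515, Gamma_uvv = -0.172115, Gamma_vuu = 1.145917, Gamma_vuv = -1.508741, Gamma_vvv = 0.253464; k4 = (0.327115, 0.633034, -0.272067, 0.400656)
  Y <- Y + (h/6)(k1 + 2k2 + 2k3 + k4): u = -0.3929, v = 1.1701, du/dtau = 0.3274, dv/dtau = 0.6330
step 3:
  k1: at (u, v) = (-0.392935, 1.170146), (du/dtau, dv/dtau) = (0.327411, 0.632999); Gamma_uuu = -0.777416, Gamma_uuv = 1.023865, Gamma_uvv = -0.171907, Gamma_vuu = 1.144790, Gamma_vuv = -1.507701, Gamma_vvv = 0.253143; k1 = (0.327411, 0.632999, -0.272175, 0.400794)
  k2: at (u, v) = (-0.368379, 1.217621), (du/dtau, dv/dtau) = (0.306998, 0.663058); Gamma_uuu = -0.983096, Gamma_uuv = 1.189403, Gamma_uvv = -0.179921, Gamma_vuu = 1.096297, Gamma_vuv = -1.326358, Gamma_vvv = 0.200638; k2 = (0.306998, 0.663058, -0.312467, 0.348447)
  k3: at (u, v) = (-0.369910, 1.219876), (du/dtau, dv/dtau) = (0.303976, 0.659132); Gamma_uuu = -1.003761, Gamma_uuv = 1.205879, Gamma_uvv = -0.182833, Gamma_vuu = 1.107061, Gamma_vuv = -1.329979, Gamma_vvv = 0.201649; k3 = (0.303976, 0.659132, -0.311039, 0.343049)
  k4: at (u, v) = (-0.347339, 1.269016), (du/dtau, dv/dtau) = (0.280755, 0.684456); Gamma_uuu = -1.228640, Gamma_uuv = 1.332545, Gamma_uvv = -0.182363, Gamma_vuu = 1.059370, Gamma_vuv = -1.148960, Gamma_vvv = 0.157239; k4 = (0.280755, 0.684456, -0.329856, 0.284412)
  Y <- Y + (h/6)(k1 + 2k2 + 2k3 + k4): u = -0.3472, v = 1.2692, du/dtau = 0.2812, dv/dtau = 0.6847


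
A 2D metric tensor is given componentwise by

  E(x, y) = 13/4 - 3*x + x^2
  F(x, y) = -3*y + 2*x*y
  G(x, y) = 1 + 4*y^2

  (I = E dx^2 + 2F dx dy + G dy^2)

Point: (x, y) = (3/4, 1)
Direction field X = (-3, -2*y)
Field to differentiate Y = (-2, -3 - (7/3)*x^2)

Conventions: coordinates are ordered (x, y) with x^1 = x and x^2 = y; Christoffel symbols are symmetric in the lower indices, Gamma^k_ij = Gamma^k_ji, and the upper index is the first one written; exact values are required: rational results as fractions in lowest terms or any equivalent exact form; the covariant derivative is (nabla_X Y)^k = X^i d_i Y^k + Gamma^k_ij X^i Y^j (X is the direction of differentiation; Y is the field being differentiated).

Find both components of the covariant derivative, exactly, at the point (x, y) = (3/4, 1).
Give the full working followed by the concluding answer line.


E = 25/16, F = -3/2, G = 5 at the point
E_x = -3/2, E_y = 0, F_x = 2, F_y = -3/2, G_x = 0, G_y = 8
EG - F^2 = 89/16;  g^inv = (16/89) * [[5, 3/2], [3/2, 25/16]]
first-kind symbols [ij,l] = (1/2)(d_i g_jl + d_j g_il - d_l g_ij): [xx,x] = E_x/2 = -3/4, [xx,y] = F_x - E_y/2 = 2, [xy,x] = E_y/2 = 0, [xy,y] = G_x/2 = 0, [yy,x] = F_y - G_x/2 = -3/2, [yy,y] = G_y/2 = 4
Gamma^x_ij = (G*[ij,x] - F*[ij,y])/(EG - F^2), Gamma^y_ij = (E*[ij,y] - F*[ij,x])/(EG - F^2)
Gamma_xxx = -12/89, Gamma_xxy = 0, Gamma_xyy = -24/89, Gamma_yxx = 32/89, Gamma_yxy = 0, Gamma_yyy = 64/89
X = (-3, -2), Y = (-2, -69/16) at the point

Answer: (nabla_X Y)^x = -279/89, (nabla_X Y)^y = 3357/178


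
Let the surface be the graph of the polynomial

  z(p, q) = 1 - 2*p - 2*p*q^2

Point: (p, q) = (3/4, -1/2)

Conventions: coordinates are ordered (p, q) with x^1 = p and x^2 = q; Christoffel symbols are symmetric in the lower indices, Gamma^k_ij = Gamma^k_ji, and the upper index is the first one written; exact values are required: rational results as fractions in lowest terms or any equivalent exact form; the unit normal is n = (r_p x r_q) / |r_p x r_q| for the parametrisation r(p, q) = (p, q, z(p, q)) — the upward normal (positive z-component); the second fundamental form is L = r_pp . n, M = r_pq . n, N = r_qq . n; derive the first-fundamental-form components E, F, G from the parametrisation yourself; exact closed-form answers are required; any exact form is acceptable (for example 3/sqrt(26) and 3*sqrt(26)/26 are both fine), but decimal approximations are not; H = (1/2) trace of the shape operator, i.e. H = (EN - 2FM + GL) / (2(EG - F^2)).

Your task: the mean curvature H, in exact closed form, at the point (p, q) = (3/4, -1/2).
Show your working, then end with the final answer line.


z_p = -5/2, z_q = 3/2, z_pp = 0, z_pq = 2, z_qq = -3
E = 29/4, F = -15/4, G = 13/4; answer radicand W^2 = 19/2
unnormalised second-form numerators: l = 0, m = 2, n = -3; L = l/sqrt(19/2), and similarly M = m/sqrt(W^2), N = n/sqrt(W^2)
H = (E*n - 2*F*m + G*l) / (2*(EG - F^2)*sqrt(W^2)); E*n - 2*F*m + G*l = -27/4, EG - F^2 = 19/2, so H = (-27/76)/sqrt(19/2)

Answer: H = -27*sqrt(38)/1444


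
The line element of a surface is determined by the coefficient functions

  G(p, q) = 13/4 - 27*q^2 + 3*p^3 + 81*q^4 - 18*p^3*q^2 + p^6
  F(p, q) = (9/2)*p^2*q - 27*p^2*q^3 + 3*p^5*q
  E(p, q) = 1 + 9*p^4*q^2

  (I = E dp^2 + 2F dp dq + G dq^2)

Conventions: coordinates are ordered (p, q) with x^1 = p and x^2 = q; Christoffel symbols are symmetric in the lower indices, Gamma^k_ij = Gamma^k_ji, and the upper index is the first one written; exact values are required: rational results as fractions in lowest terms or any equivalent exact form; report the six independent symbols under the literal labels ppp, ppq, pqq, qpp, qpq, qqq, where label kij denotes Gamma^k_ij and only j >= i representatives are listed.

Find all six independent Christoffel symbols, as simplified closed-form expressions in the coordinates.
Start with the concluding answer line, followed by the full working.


Answer: Gamma_ppp = 72*p^3*q^2/(4*p^6 + 36*p^4*q^2 - 72*p^3*q^2 + 12*p^3 + 324*q^4 - 108*q^2 + 13), Gamma_ppq = 36*p^4*q/(4*p^6 + 36*p^4*q^2 - 72*p^3*q^2 + 12*p^3 + 324*q^4 - 108*q^2 + 13), Gamma_pqq = -216*p^2*q^2/(4*p^6 + 36*p^4*q^2 - 72*p^3*q^2 + 12*p^3 + 324*q^4 - 108*q^2 + 13), Gamma_qpp = (24*p^4*q - 216*p*q^3 + 36*p*q)/(4*p^6 + 36*p^4*q^2 - 72*p^3*q^2 + 12*p^3 + 324*q^4 - 108*q^2 + 13), Gamma_qpq = (12*p^5 - 108*p^2*q^2 + 18*p^2)/(4*p^6 + 36*p^4*q^2 - 72*p^3*q^2 + 12*p^3 + 324*q^4 - 108*q^2 + 13), Gamma_qqq = (-72*p^3*q + 648*q^3 - 108*q)/(4*p^6 + 36*p^4*q^2 - 72*p^3*q^2 + 12*p^3 + 324*q^4 - 108*q^2 + 13)

E = 1 + 9*p^4*q^2; F = (9/2)*p^2*q - 27*p^2*q^3 + 3*p^5*q; G = 13/4 - 27*q^2 + 3*p^3 + 81*q^4 - 18*p^3*q^2 + p^6
Gamma^k_ij = (1/2) g^{kl} (d_i g_jl + d_j g_il - d_l g_ij), with g^inv = (1/(EG-F^2)) [[G, -F], [-F, E]]
first partials: E_p = 36*p^3*q^2, E_q = 18*p^4*q, F_p = 9*p*q - 54*p*q^3 + 15*p^4*q, F_q = (9/2)*p^2 - 81*p^2*q^2 + 3*p^5, G_p = 9*p^2 - 54*p^2*q^2 + 6*p^5, G_q = -54*q + 324*q^3 - 36*p^3*q
D = EG - F^2 = 13/4 - 27*q^2 + 3*p^3 + 81*q^4 - 18*p^3*q^2 + 9*p^4*q^2 + p^6
expanded: Gamma^p_pp = (G E_p - 2F F_p + F E_q)/(2D), Gamma^p_pq = (G E_q - F G_p)/(2D), Gamma^p_qq = (2G F_q - G G_p - F G_q)/(2D), Gamma^q_pp = (2E F_p - E E_q - F E_p)/(2D), Gamma^q_pq = (E G_p - F E_q)/(2D), Gamma^q_qq = (E G_q - 2F F_q + F G_p)/(2D); substitute and cancel common factors


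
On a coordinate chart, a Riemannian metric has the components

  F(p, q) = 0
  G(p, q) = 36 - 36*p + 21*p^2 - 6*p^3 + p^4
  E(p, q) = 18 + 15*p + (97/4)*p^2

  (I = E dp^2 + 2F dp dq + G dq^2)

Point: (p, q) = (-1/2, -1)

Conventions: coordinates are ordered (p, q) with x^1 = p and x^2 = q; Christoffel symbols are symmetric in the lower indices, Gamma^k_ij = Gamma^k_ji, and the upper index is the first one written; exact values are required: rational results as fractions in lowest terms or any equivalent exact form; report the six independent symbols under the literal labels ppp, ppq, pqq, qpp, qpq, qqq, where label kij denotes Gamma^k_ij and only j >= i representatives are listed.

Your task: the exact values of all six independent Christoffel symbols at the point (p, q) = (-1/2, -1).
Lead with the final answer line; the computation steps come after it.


Answer: Gamma_ppp = -74/265, Gamma_ppq = 0, Gamma_pqq = 496/265, Gamma_qpp = 0, Gamma_qpq = -16/31, Gamma_qqq = 0

E = 265/16, F = 0, G = 961/16 at the point
E_p = -37/4, E_q = 0, F_p = 0, F_q = 0, G_p = -62, G_q = 0
EG - F^2 = 254665/256;  g^inv = (256/254665) * [[961/16, 0], [0, 265/16]]
first-kind symbols [ij,l] = (1/2)(d_i g_jl + d_j g_il - d_l g_ij): [pp,p] = E_p/2 = -37/8, [pp,q] = F_p - E_q/2 = 0, [pq,p] = E_q/2 = 0, [pq,q] = G_p/2 = -31, [qq,p] = F_q - G_p/2 = 31, [qq,q] = G_q/2 = 0
Gamma^p_ij = (G*[ij,p] - F*[ij,q])/(EG - F^2), Gamma^q_ij = (E*[ij,q] - F*[ij,p])/(EG - F^2)


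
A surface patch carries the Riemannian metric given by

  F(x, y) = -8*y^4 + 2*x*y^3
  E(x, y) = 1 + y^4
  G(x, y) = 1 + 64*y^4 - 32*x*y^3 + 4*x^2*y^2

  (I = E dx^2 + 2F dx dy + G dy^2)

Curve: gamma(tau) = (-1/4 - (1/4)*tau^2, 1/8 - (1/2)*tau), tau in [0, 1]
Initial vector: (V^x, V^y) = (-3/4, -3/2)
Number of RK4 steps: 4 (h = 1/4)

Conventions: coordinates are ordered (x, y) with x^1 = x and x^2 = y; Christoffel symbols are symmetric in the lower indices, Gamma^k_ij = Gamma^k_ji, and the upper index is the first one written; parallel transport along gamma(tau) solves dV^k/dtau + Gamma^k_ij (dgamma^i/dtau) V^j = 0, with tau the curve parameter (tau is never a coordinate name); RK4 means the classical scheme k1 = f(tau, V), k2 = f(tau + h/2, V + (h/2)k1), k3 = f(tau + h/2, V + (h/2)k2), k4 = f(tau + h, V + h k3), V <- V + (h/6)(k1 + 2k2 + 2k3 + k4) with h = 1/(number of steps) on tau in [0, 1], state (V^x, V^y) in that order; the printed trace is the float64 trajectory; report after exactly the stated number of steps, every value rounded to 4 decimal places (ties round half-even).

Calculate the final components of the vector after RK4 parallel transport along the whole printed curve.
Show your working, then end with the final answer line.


gamma'(tau) = (-(1/2)*tau, -1/2); f(tau, V)^k = -Gamma^k_ij(gamma(tau)) gamma'^i(tau) V^j; h = 1/4; intermediate values shown to 6 dp
curve data and Christoffel symbols at the stage parameters:
  tau = 0.000000: gamma = (-0.250000, 0.125000), gamma' = (0.000000, -0.500000); Gamma_xxx = 0.000000, Gamma_xxy = 0.003773, Gamma_xyy = -0.037727, Gamma_yxx = 0.000000, Gamma_yxy = -0.045272, Gamma_yyy = 0.452723
  tau = 0.125000: gamma = (-0.253906, 0.062500), gamma' = (-0.062500, -0.500000); Gamma_xxx = 0.000000, Gamma_xxy = 0.000486, Gamma_xyy = -0.005867, Gamma_yxx = 0.000000, Gamma_yxy = -0.007842, Gamma_yyy = 0.094598
  tau = 0.250000: gamma = (-0.265625, 0.000000), gamma' = (-0.125000, -0.500000); Gamma_xxx = 0.000000, Gamma_xxy = 0.000000, Gamma_xyy = 0.000000, Gamma_yxx = 0.000000, Gamma_yxy = 0.000000, Gamma_yyy = 0.000000
  tau = 0.375000: gamma = (-0.285156, -0.062500), gamma' = (-0.187500, -0.500000); Gamma_xxx = 0.000000, Gamma_xxy = -0.000488, Gamma_xyy = 0.001678, Gamma_yxx = 0.000000, Gamma_yxy = -0.000549, Gamma_yyy = 0.001888
  tau = 0.500000: gamma = (-0.312500, -0.125000), gamma' = (-0.250000, -0.500000); Gamma_xxx = 0.000000, Gamma_xxy = -0.003897, Gamma_xyy = 0.021432, Gamma_yxx = 0.000000, Gamma_yxy = 0.011690, Gamma_yyy = -0.064296
  tau = 0.625000: gamma = (-0.347656, -0.187500), gamma' = (-0.312500, -0.500000); Gamma_xxx = 0.000000, Gamma_xxy = -0.012875, Gamma_xyy = 0.079125, Gamma_yxx = 0.000000, Gamma_yxy = 0.055253, Gamma_yyy = -0.339579
  tau = 0.750000: gamma = (-0.390625, -0.250000), gamma' = (-0.375000, -0.500000); Gamma_xxx = 0.000000, Gamma_xxy = -0.028494, Gamma_xyy = 0.183427, Gamma_yxx = 0.000000, Gamma_yxy = 0.138906, Gamma_yyy = -0.894207
  tau = 0.875000: gamma = (-0.441406, -0.312500), gamma' = (-0.437500, -0.500000); Gamma_xxx = 0.000000, Gamma_xxy = -0.048252, Gamma_xyy = 0.317857, Gamma_yxx = 0.000000, Gamma_yxy = 0.249702, Gamma_yyy = -1.644910
  tau = 1.000000: gamma = (-0.500000, -0.375000), gamma' = (-0.500000, -0.500000); Gamma_xxx = 0.000000, Gamma_xxy = -0.066656, Gamma_xyy = 0.444376, Gamma_yxx = 0.000000, Gamma_yxy = 0.355501, Gamma_yyy = -2.370005
step 0: V^x = -0.7500, V^y = -1.5000
step 1: k1 = (0.026880, -0.322565), k2 = (0.004290, -0.069173), k3 = (0.004197, -0.067679), k4 = (0.000000, 0.000000); V <- V + (h/6)(k1 + 2k2 + 2k3 + k4): V^x = -0.7482, V^y = -1.5248
step 2: k1 = (0.000000, 0.000000), k2 = (-0.000957, -0.001077), k3 = (-0.000957, -0.001077), k4 = (-0.013399, 0.040198); V <- V + (h/6)(k1 + 2k2 + 2k3 + k4): V^x = -0.7489, V^y = -1.5233
step 3: k1 = (-0.013381, 0.040143), k2 = (-0.049129, 0.210844), k3 = (-0.048342, 0.207466), k4 = (-0.108390, 0.528404); V <- V + (h/6)(k1 + 2k2 + 2k3 + k4): V^x = -0.7621, V^y = -1.4648
step 4: k1 = (-0.107833, 0.525687), k2 = (-0.174109, 0.901016), k3 = (-0.167444, 0.866520), k4 = (-0.208935, 1.114320); V <- V + (h/6)(k1 + 2k2 + 2k3 + k4): V^x = -0.8037, V^y = -1.2492

Answer: V^x = -0.8037, V^y = -1.2492
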